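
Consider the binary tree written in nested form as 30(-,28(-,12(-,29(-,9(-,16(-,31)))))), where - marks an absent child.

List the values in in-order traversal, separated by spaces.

In-order visits the left subtree, then the node, then the right subtree.
At 30: no left child.
Visit 30.
At 30: go right to 28.
  At 28: no left child.
  Visit 28.
  At 28: go right to 12.
    At 12: no left child.
    Visit 12.
    At 12: go right to 29.
      At 29: no left child.
      Visit 29.
      At 29: go right to 9.
        At 9: no left child.
        Visit 9.
        At 9: go right to 16.
          At 16: no left child.
          Visit 16.
          At 16: go right to 31.
            31 is a leaf — visit 31.

30 28 12 29 9 16 31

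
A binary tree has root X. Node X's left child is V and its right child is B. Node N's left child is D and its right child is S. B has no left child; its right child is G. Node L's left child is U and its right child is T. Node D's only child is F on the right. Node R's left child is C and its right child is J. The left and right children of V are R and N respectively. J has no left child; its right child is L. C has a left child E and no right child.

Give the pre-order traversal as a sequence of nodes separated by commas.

Pre-order visits the node, then its left subtree, then its right subtree.
Visit X.
At X: go left to V.
  Visit V.
  At V: go left to R.
    Visit R.
    At R: go left to C.
      Visit C.
      At C: go left to E.
        E is a leaf — visit E.
      At C: no right child.
    At R: go right to J.
      Visit J.
      At J: no left child.
      At J: go right to L.
        Visit L.
        At L: go left to U.
          U is a leaf — visit U.
        At L: go right to T.
          T is a leaf — visit T.
  At V: go right to N.
    Visit N.
    At N: go left to D.
      Visit D.
      At D: no left child.
      At D: go right to F.
        F is a leaf — visit F.
    At N: go right to S.
      S is a leaf — visit S.
At X: go right to B.
  Visit B.
  At B: no left child.
  At B: go right to G.
    G is a leaf — visit G.

X, V, R, C, E, J, L, U, T, N, D, F, S, B, G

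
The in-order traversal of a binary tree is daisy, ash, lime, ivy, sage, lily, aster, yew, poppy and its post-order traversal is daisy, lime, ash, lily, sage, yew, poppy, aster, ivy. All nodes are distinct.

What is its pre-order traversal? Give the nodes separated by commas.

The last element of post-order is the root; it splits in-order into left and right subtrees.
Root ivy: left subtree has 3 nodes {daisy, ash, lime}, right has 5 {sage, lily, aster, yew, poppy}.
  Root ash: left subtree has 1 node {daisy}, right has 1 {lime}.
  Root aster: left subtree has 2 nodes {sage, lily}, right has 2 {yew, poppy}.
    Root sage: left subtree has 0 nodes { }, right has 1 {lily}.
    Root poppy: left subtree has 1 node {yew}, right has 0 { }.

ivy, ash, daisy, lime, aster, sage, lily, poppy, yew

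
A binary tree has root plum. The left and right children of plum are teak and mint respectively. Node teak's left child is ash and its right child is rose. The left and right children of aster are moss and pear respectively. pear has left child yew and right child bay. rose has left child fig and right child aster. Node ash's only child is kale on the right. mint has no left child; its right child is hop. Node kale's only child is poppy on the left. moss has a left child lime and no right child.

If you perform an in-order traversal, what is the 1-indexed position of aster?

In-order visits the left subtree, then the node, then the right subtree.
At plum: go left to teak.
  At teak: go left to ash.
    At ash: no left child.
    Visit ash.
    At ash: go right to kale.
      At kale: go left to poppy.
        poppy is a leaf — visit poppy.
      Visit kale.
      At kale: no right child.
  Visit teak.
  At teak: go right to rose.
    At rose: go left to fig.
      fig is a leaf — visit fig.
    Visit rose.
    At rose: go right to aster.
      At aster: go left to moss.
        At moss: go left to lime.
          lime is a leaf — visit lime.
        Visit moss.
        At moss: no right child.
      Visit aster.
      At aster: go right to pear.
        At pear: go left to yew.
          yew is a leaf — visit yew.
        Visit pear.
        At pear: go right to bay.
          bay is a leaf — visit bay.
Visit plum.
At plum: go right to mint.
  At mint: no left child.
  Visit mint.
  At mint: go right to hop.
    hop is a leaf — visit hop.
Full in-order sequence: ash, poppy, kale, teak, fig, rose, lime, moss, aster, yew, pear, bay, plum, mint, hop.

9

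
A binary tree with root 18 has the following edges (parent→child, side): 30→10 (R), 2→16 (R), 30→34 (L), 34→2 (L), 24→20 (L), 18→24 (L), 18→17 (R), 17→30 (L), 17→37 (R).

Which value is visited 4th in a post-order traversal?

Post-order visits the left subtree, then the right subtree, then the node.
At 18: go left to 24.
  At 24: go left to 20.
    20 is a leaf — visit 20.
  At 24: no right child.
  Visit 24.
At 18: go right to 17.
  At 17: go left to 30.
    At 30: go left to 34.
      At 34: go left to 2.
        At 2: no left child.
        At 2: go right to 16.
          16 is a leaf — visit 16.
        Visit 2.
      At 34: no right child.
      Visit 34.
    At 30: go right to 10.
      10 is a leaf — visit 10.
    Visit 30.
  At 17: go right to 37.
    37 is a leaf — visit 37.
  Visit 17.
Visit 18.
Full post-order sequence: 20, 24, 16, 2, 34, 10, 30, 37, 17, 18.

2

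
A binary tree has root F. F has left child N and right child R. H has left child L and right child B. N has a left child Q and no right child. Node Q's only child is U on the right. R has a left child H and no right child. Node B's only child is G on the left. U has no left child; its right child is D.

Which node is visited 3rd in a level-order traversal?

Level-order visits nodes level by level from the root, left to right within each level.
Level 0: F
Level 1: N, R
Level 2: Q, H
Level 3: U, L, B
Level 4: D, G
Full level-order sequence: F, N, R, Q, H, U, L, B, D, G.

R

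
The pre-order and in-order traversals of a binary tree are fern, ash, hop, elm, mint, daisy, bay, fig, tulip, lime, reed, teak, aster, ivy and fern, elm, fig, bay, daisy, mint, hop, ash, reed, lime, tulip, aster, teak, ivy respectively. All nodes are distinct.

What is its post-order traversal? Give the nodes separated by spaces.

fig bay daisy mint elm hop reed lime aster ivy teak tulip ash fern

The first element of pre-order is the root; it splits in-order into left and right subtrees.
Root fern: left subtree has 0 nodes { }, right has 13 {elm, fig, bay, daisy, mint, hop, ash, reed, lime, tulip, aster, teak, ivy}.
  Root ash: left subtree has 6 nodes {elm, fig, bay, daisy, mint, hop}, right has 6 {reed, lime, tulip, aster, teak, ivy}.
    Root hop: left subtree has 5 nodes {elm, fig, bay, daisy, mint}, right has 0 { }.
      Root elm: left subtree has 0 nodes { }, right has 4 {fig, bay, daisy, mint}.
        Root mint: left subtree has 3 nodes {fig, bay, daisy}, right has 0 { }.
          Root daisy: left subtree has 2 nodes {fig, bay}, right has 0 { }.
            Root bay: left subtree has 1 node {fig}, right has 0 { }.
    Root tulip: left subtree has 2 nodes {reed, lime}, right has 3 {aster, teak, ivy}.
      Root lime: left subtree has 1 node {reed}, right has 0 { }.
      Root teak: left subtree has 1 node {aster}, right has 1 {ivy}.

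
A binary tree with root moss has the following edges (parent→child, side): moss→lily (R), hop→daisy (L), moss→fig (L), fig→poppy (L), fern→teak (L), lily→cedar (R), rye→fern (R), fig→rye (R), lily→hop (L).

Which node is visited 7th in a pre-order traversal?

Pre-order visits the node, then its left subtree, then its right subtree.
Visit moss.
At moss: go left to fig.
  Visit fig.
  At fig: go left to poppy.
    poppy is a leaf — visit poppy.
  At fig: go right to rye.
    Visit rye.
    At rye: no left child.
    At rye: go right to fern.
      Visit fern.
      At fern: go left to teak.
        teak is a leaf — visit teak.
      At fern: no right child.
At moss: go right to lily.
  Visit lily.
  At lily: go left to hop.
    Visit hop.
    At hop: go left to daisy.
      daisy is a leaf — visit daisy.
    At hop: no right child.
  At lily: go right to cedar.
    cedar is a leaf — visit cedar.
Full pre-order sequence: moss, fig, poppy, rye, fern, teak, lily, hop, daisy, cedar.

lily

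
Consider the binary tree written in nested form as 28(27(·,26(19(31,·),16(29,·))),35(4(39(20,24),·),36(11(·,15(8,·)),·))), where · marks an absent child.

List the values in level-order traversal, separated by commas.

Level-order visits nodes level by level from the root, left to right within each level.
Level 0: 28
Level 1: 27, 35
Level 2: 26, 4, 36
Level 3: 19, 16, 39, 11
Level 4: 31, 29, 20, 24, 15
Level 5: 8

28, 27, 35, 26, 4, 36, 19, 16, 39, 11, 31, 29, 20, 24, 15, 8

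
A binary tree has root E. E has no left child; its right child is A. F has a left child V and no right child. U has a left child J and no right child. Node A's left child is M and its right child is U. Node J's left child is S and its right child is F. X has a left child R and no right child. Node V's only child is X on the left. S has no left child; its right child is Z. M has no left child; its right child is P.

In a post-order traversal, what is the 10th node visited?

U

Post-order visits the left subtree, then the right subtree, then the node.
At E: no left child.
At E: go right to A.
  At A: go left to M.
    At M: no left child.
    At M: go right to P.
      P is a leaf — visit P.
    Visit M.
  At A: go right to U.
    At U: go left to J.
      At J: go left to S.
        At S: no left child.
        At S: go right to Z.
          Z is a leaf — visit Z.
        Visit S.
      At J: go right to F.
        At F: go left to V.
          At V: go left to X.
            At X: go left to R.
              R is a leaf — visit R.
            At X: no right child.
            Visit X.
          At V: no right child.
          Visit V.
        At F: no right child.
        Visit F.
      Visit J.
    At U: no right child.
    Visit U.
  Visit A.
Visit E.
Full post-order sequence: P, M, Z, S, R, X, V, F, J, U, A, E.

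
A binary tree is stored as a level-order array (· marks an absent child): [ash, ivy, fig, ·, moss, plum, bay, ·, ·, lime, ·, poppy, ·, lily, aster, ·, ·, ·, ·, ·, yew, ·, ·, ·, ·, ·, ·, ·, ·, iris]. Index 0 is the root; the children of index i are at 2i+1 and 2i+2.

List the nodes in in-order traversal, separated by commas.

In-order visits the left subtree, then the node, then the right subtree.
At ash: go left to ivy.
  At ivy: no left child.
  Visit ivy.
  At ivy: go right to moss.
    At moss: go left to lime.
      At lime: no left child.
      Visit lime.
      At lime: go right to yew.
        yew is a leaf — visit yew.
    Visit moss.
    At moss: no right child.
Visit ash.
At ash: go right to fig.
  At fig: go left to plum.
    At plum: go left to poppy.
      poppy is a leaf — visit poppy.
    Visit plum.
    At plum: no right child.
  Visit fig.
  At fig: go right to bay.
    At bay: go left to lily.
      lily is a leaf — visit lily.
    Visit bay.
    At bay: go right to aster.
      At aster: go left to iris.
        iris is a leaf — visit iris.
      Visit aster.
      At aster: no right child.

ivy, lime, yew, moss, ash, poppy, plum, fig, lily, bay, iris, aster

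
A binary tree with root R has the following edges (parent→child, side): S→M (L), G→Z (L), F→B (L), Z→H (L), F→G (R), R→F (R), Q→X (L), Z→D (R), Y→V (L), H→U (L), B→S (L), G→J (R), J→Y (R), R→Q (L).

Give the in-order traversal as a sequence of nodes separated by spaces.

In-order visits the left subtree, then the node, then the right subtree.
At R: go left to Q.
  At Q: go left to X.
    X is a leaf — visit X.
  Visit Q.
  At Q: no right child.
Visit R.
At R: go right to F.
  At F: go left to B.
    At B: go left to S.
      At S: go left to M.
        M is a leaf — visit M.
      Visit S.
      At S: no right child.
    Visit B.
    At B: no right child.
  Visit F.
  At F: go right to G.
    At G: go left to Z.
      At Z: go left to H.
        At H: go left to U.
          U is a leaf — visit U.
        Visit H.
        At H: no right child.
      Visit Z.
      At Z: go right to D.
        D is a leaf — visit D.
    Visit G.
    At G: go right to J.
      At J: no left child.
      Visit J.
      At J: go right to Y.
        At Y: go left to V.
          V is a leaf — visit V.
        Visit Y.
        At Y: no right child.

X Q R M S B F U H Z D G J V Y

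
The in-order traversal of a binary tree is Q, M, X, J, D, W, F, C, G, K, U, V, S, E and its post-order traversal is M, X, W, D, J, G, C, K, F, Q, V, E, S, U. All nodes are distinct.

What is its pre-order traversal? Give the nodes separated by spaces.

The last element of post-order is the root; it splits in-order into left and right subtrees.
Root U: left subtree has 10 nodes {Q, M, X, J, D, W, F, C, G, K}, right has 3 {V, S, E}.
  Root Q: left subtree has 0 nodes { }, right has 9 {M, X, J, D, W, F, C, G, K}.
    Root F: left subtree has 5 nodes {M, X, J, D, W}, right has 3 {C, G, K}.
      Root J: left subtree has 2 nodes {M, X}, right has 2 {D, W}.
        Root X: left subtree has 1 node {M}, right has 0 { }.
        Root D: left subtree has 0 nodes { }, right has 1 {W}.
      Root K: left subtree has 2 nodes {C, G}, right has 0 { }.
        Root C: left subtree has 0 nodes { }, right has 1 {G}.
  Root S: left subtree has 1 node {V}, right has 1 {E}.

U Q F J X M D W K C G S V E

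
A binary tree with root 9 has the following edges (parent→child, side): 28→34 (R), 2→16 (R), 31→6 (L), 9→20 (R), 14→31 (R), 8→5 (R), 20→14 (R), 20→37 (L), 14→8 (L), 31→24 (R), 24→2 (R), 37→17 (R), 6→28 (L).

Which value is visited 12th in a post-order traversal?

14

Post-order visits the left subtree, then the right subtree, then the node.
At 9: no left child.
At 9: go right to 20.
  At 20: go left to 37.
    At 37: no left child.
    At 37: go right to 17.
      17 is a leaf — visit 17.
    Visit 37.
  At 20: go right to 14.
    At 14: go left to 8.
      At 8: no left child.
      At 8: go right to 5.
        5 is a leaf — visit 5.
      Visit 8.
    At 14: go right to 31.
      At 31: go left to 6.
        At 6: go left to 28.
          At 28: no left child.
          At 28: go right to 34.
            34 is a leaf — visit 34.
          Visit 28.
        At 6: no right child.
        Visit 6.
      At 31: go right to 24.
        At 24: no left child.
        At 24: go right to 2.
          At 2: no left child.
          At 2: go right to 16.
            16 is a leaf — visit 16.
          Visit 2.
        Visit 24.
      Visit 31.
    Visit 14.
  Visit 20.
Visit 9.
Full post-order sequence: 17, 37, 5, 8, 34, 28, 6, 16, 2, 24, 31, 14, 20, 9.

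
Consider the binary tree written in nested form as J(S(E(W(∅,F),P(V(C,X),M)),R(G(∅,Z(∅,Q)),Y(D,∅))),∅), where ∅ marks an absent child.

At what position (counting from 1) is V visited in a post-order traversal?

Post-order visits the left subtree, then the right subtree, then the node.
At J: go left to S.
  At S: go left to E.
    At E: go left to W.
      At W: no left child.
      At W: go right to F.
        F is a leaf — visit F.
      Visit W.
    At E: go right to P.
      At P: go left to V.
        At V: go left to C.
          C is a leaf — visit C.
        At V: go right to X.
          X is a leaf — visit X.
        Visit V.
      At P: go right to M.
        M is a leaf — visit M.
      Visit P.
    Visit E.
  At S: go right to R.
    At R: go left to G.
      At G: no left child.
      At G: go right to Z.
        At Z: no left child.
        At Z: go right to Q.
          Q is a leaf — visit Q.
        Visit Z.
      Visit G.
    At R: go right to Y.
      At Y: go left to D.
        D is a leaf — visit D.
      At Y: no right child.
      Visit Y.
    Visit R.
  Visit S.
At J: no right child.
Visit J.
Full post-order sequence: F, W, C, X, V, M, P, E, Q, Z, G, D, Y, R, S, J.

5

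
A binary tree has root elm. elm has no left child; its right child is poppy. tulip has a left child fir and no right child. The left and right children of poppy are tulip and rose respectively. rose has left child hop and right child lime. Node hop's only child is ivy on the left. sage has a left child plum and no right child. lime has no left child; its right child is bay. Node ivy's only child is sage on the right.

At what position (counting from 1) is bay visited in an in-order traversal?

11

In-order visits the left subtree, then the node, then the right subtree.
At elm: no left child.
Visit elm.
At elm: go right to poppy.
  At poppy: go left to tulip.
    At tulip: go left to fir.
      fir is a leaf — visit fir.
    Visit tulip.
    At tulip: no right child.
  Visit poppy.
  At poppy: go right to rose.
    At rose: go left to hop.
      At hop: go left to ivy.
        At ivy: no left child.
        Visit ivy.
        At ivy: go right to sage.
          At sage: go left to plum.
            plum is a leaf — visit plum.
          Visit sage.
          At sage: no right child.
      Visit hop.
      At hop: no right child.
    Visit rose.
    At rose: go right to lime.
      At lime: no left child.
      Visit lime.
      At lime: go right to bay.
        bay is a leaf — visit bay.
Full in-order sequence: elm, fir, tulip, poppy, ivy, plum, sage, hop, rose, lime, bay.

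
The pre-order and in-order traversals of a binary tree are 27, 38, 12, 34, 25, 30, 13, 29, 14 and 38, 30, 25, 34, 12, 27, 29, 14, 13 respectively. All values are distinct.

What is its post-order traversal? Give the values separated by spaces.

The first element of pre-order is the root; it splits in-order into left and right subtrees.
Root 27: left subtree has 5 nodes {38, 30, 25, 34, 12}, right has 3 {29, 14, 13}.
  Root 38: left subtree has 0 nodes { }, right has 4 {30, 25, 34, 12}.
    Root 12: left subtree has 3 nodes {30, 25, 34}, right has 0 { }.
      Root 34: left subtree has 2 nodes {30, 25}, right has 0 { }.
        Root 25: left subtree has 1 node {30}, right has 0 { }.
  Root 13: left subtree has 2 nodes {29, 14}, right has 0 { }.
    Root 29: left subtree has 0 nodes { }, right has 1 {14}.

30 25 34 12 38 14 29 13 27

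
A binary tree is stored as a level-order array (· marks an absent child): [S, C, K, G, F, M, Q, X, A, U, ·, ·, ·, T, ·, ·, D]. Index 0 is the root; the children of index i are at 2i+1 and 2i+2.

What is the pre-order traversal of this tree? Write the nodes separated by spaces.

Pre-order visits the node, then its left subtree, then its right subtree.
Visit S.
At S: go left to C.
  Visit C.
  At C: go left to G.
    Visit G.
    At G: go left to X.
      Visit X.
      At X: no left child.
      At X: go right to D.
        D is a leaf — visit D.
    At G: go right to A.
      A is a leaf — visit A.
  At C: go right to F.
    Visit F.
    At F: go left to U.
      U is a leaf — visit U.
    At F: no right child.
At S: go right to K.
  Visit K.
  At K: go left to M.
    M is a leaf — visit M.
  At K: go right to Q.
    Visit Q.
    At Q: go left to T.
      T is a leaf — visit T.
    At Q: no right child.

S C G X D A F U K M Q T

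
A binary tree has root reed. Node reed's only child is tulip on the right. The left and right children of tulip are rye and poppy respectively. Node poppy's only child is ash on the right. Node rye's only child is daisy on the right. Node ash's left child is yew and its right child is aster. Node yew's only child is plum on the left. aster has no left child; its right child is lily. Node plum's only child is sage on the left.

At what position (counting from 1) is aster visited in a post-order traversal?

Post-order visits the left subtree, then the right subtree, then the node.
At reed: no left child.
At reed: go right to tulip.
  At tulip: go left to rye.
    At rye: no left child.
    At rye: go right to daisy.
      daisy is a leaf — visit daisy.
    Visit rye.
  At tulip: go right to poppy.
    At poppy: no left child.
    At poppy: go right to ash.
      At ash: go left to yew.
        At yew: go left to plum.
          At plum: go left to sage.
            sage is a leaf — visit sage.
          At plum: no right child.
          Visit plum.
        At yew: no right child.
        Visit yew.
      At ash: go right to aster.
        At aster: no left child.
        At aster: go right to lily.
          lily is a leaf — visit lily.
        Visit aster.
      Visit ash.
    Visit poppy.
  Visit tulip.
Visit reed.
Full post-order sequence: daisy, rye, sage, plum, yew, lily, aster, ash, poppy, tulip, reed.

7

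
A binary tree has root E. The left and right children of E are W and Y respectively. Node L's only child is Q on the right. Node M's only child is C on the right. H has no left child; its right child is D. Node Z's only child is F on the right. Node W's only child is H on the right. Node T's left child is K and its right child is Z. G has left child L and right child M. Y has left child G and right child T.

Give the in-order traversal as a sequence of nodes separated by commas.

In-order visits the left subtree, then the node, then the right subtree.
At E: go left to W.
  At W: no left child.
  Visit W.
  At W: go right to H.
    At H: no left child.
    Visit H.
    At H: go right to D.
      D is a leaf — visit D.
Visit E.
At E: go right to Y.
  At Y: go left to G.
    At G: go left to L.
      At L: no left child.
      Visit L.
      At L: go right to Q.
        Q is a leaf — visit Q.
    Visit G.
    At G: go right to M.
      At M: no left child.
      Visit M.
      At M: go right to C.
        C is a leaf — visit C.
  Visit Y.
  At Y: go right to T.
    At T: go left to K.
      K is a leaf — visit K.
    Visit T.
    At T: go right to Z.
      At Z: no left child.
      Visit Z.
      At Z: go right to F.
        F is a leaf — visit F.

W, H, D, E, L, Q, G, M, C, Y, K, T, Z, F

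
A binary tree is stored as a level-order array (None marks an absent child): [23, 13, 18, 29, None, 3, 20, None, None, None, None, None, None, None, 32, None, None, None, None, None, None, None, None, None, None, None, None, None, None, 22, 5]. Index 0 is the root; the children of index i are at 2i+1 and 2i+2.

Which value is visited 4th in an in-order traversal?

3

In-order visits the left subtree, then the node, then the right subtree.
At 23: go left to 13.
  At 13: go left to 29.
    29 is a leaf — visit 29.
  Visit 13.
  At 13: no right child.
Visit 23.
At 23: go right to 18.
  At 18: go left to 3.
    3 is a leaf — visit 3.
  Visit 18.
  At 18: go right to 20.
    At 20: no left child.
    Visit 20.
    At 20: go right to 32.
      At 32: go left to 22.
        22 is a leaf — visit 22.
      Visit 32.
      At 32: go right to 5.
        5 is a leaf — visit 5.
Full in-order sequence: 29, 13, 23, 3, 18, 20, 22, 32, 5.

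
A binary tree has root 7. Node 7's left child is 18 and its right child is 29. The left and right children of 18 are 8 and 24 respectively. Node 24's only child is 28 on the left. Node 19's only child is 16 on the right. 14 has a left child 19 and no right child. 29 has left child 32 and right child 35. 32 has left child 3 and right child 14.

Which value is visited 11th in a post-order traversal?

29

Post-order visits the left subtree, then the right subtree, then the node.
At 7: go left to 18.
  At 18: go left to 8.
    8 is a leaf — visit 8.
  At 18: go right to 24.
    At 24: go left to 28.
      28 is a leaf — visit 28.
    At 24: no right child.
    Visit 24.
  Visit 18.
At 7: go right to 29.
  At 29: go left to 32.
    At 32: go left to 3.
      3 is a leaf — visit 3.
    At 32: go right to 14.
      At 14: go left to 19.
        At 19: no left child.
        At 19: go right to 16.
          16 is a leaf — visit 16.
        Visit 19.
      At 14: no right child.
      Visit 14.
    Visit 32.
  At 29: go right to 35.
    35 is a leaf — visit 35.
  Visit 29.
Visit 7.
Full post-order sequence: 8, 28, 24, 18, 3, 16, 19, 14, 32, 35, 29, 7.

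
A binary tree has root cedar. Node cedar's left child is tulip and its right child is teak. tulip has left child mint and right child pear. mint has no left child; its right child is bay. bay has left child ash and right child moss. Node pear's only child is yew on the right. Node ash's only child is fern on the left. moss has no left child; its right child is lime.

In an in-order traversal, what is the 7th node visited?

tulip

In-order visits the left subtree, then the node, then the right subtree.
At cedar: go left to tulip.
  At tulip: go left to mint.
    At mint: no left child.
    Visit mint.
    At mint: go right to bay.
      At bay: go left to ash.
        At ash: go left to fern.
          fern is a leaf — visit fern.
        Visit ash.
        At ash: no right child.
      Visit bay.
      At bay: go right to moss.
        At moss: no left child.
        Visit moss.
        At moss: go right to lime.
          lime is a leaf — visit lime.
  Visit tulip.
  At tulip: go right to pear.
    At pear: no left child.
    Visit pear.
    At pear: go right to yew.
      yew is a leaf — visit yew.
Visit cedar.
At cedar: go right to teak.
  teak is a leaf — visit teak.
Full in-order sequence: mint, fern, ash, bay, moss, lime, tulip, pear, yew, cedar, teak.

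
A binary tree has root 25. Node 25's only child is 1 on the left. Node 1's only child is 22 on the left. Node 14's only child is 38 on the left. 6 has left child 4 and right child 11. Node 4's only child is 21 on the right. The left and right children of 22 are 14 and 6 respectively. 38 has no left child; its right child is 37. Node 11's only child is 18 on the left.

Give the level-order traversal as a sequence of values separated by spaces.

25 1 22 14 6 38 4 11 37 21 18

Level-order visits nodes level by level from the root, left to right within each level.
Level 0: 25
Level 1: 1
Level 2: 22
Level 3: 14, 6
Level 4: 38, 4, 11
Level 5: 37, 21, 18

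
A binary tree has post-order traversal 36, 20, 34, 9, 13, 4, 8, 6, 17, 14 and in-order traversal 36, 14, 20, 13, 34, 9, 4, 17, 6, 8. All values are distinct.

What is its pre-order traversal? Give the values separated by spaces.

The last element of post-order is the root; it splits in-order into left and right subtrees.
Root 14: left subtree has 1 node {36}, right has 8 {20, 13, 34, 9, 4, 17, 6, 8}.
  Root 17: left subtree has 5 nodes {20, 13, 34, 9, 4}, right has 2 {6, 8}.
    Root 4: left subtree has 4 nodes {20, 13, 34, 9}, right has 0 { }.
      Root 13: left subtree has 1 node {20}, right has 2 {34, 9}.
        Root 9: left subtree has 1 node {34}, right has 0 { }.
    Root 6: left subtree has 0 nodes { }, right has 1 {8}.

14 36 17 4 13 20 9 34 6 8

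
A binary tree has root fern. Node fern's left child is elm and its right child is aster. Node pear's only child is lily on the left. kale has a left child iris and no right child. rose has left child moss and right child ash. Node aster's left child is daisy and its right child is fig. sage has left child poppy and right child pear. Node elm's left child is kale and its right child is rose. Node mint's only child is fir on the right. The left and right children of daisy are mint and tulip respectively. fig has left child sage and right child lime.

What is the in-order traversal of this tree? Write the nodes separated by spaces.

In-order visits the left subtree, then the node, then the right subtree.
At fern: go left to elm.
  At elm: go left to kale.
    At kale: go left to iris.
      iris is a leaf — visit iris.
    Visit kale.
    At kale: no right child.
  Visit elm.
  At elm: go right to rose.
    At rose: go left to moss.
      moss is a leaf — visit moss.
    Visit rose.
    At rose: go right to ash.
      ash is a leaf — visit ash.
Visit fern.
At fern: go right to aster.
  At aster: go left to daisy.
    At daisy: go left to mint.
      At mint: no left child.
      Visit mint.
      At mint: go right to fir.
        fir is a leaf — visit fir.
    Visit daisy.
    At daisy: go right to tulip.
      tulip is a leaf — visit tulip.
  Visit aster.
  At aster: go right to fig.
    At fig: go left to sage.
      At sage: go left to poppy.
        poppy is a leaf — visit poppy.
      Visit sage.
      At sage: go right to pear.
        At pear: go left to lily.
          lily is a leaf — visit lily.
        Visit pear.
        At pear: no right child.
    Visit fig.
    At fig: go right to lime.
      lime is a leaf — visit lime.

iris kale elm moss rose ash fern mint fir daisy tulip aster poppy sage lily pear fig lime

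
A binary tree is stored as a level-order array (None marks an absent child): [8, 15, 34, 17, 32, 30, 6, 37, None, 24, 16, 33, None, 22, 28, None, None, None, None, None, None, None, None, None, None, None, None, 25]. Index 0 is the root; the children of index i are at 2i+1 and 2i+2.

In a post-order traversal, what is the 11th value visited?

Post-order visits the left subtree, then the right subtree, then the node.
At 8: go left to 15.
  At 15: go left to 17.
    At 17: go left to 37.
      37 is a leaf — visit 37.
    At 17: no right child.
    Visit 17.
  At 15: go right to 32.
    At 32: go left to 24.
      24 is a leaf — visit 24.
    At 32: go right to 16.
      16 is a leaf — visit 16.
    Visit 32.
  Visit 15.
At 8: go right to 34.
  At 34: go left to 30.
    At 30: go left to 33.
      33 is a leaf — visit 33.
    At 30: no right child.
    Visit 30.
  At 34: go right to 6.
    At 6: go left to 22.
      At 22: go left to 25.
        25 is a leaf — visit 25.
      At 22: no right child.
      Visit 22.
    At 6: go right to 28.
      28 is a leaf — visit 28.
    Visit 6.
  Visit 34.
Visit 8.
Full post-order sequence: 37, 17, 24, 16, 32, 15, 33, 30, 25, 22, 28, 6, 34, 8.

28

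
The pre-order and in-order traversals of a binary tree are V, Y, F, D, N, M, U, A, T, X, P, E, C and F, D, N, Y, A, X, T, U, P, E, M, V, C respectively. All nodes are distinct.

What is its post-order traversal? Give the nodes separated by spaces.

N D F X T A E P U M Y C V

The first element of pre-order is the root; it splits in-order into left and right subtrees.
Root V: left subtree has 11 nodes {F, D, N, Y, A, X, T, U, P, E, M}, right has 1 {C}.
  Root Y: left subtree has 3 nodes {F, D, N}, right has 7 {A, X, T, U, P, E, M}.
    Root F: left subtree has 0 nodes { }, right has 2 {D, N}.
      Root D: left subtree has 0 nodes { }, right has 1 {N}.
    Root M: left subtree has 6 nodes {A, X, T, U, P, E}, right has 0 { }.
      Root U: left subtree has 3 nodes {A, X, T}, right has 2 {P, E}.
        Root A: left subtree has 0 nodes { }, right has 2 {X, T}.
          Root T: left subtree has 1 node {X}, right has 0 { }.
        Root P: left subtree has 0 nodes { }, right has 1 {E}.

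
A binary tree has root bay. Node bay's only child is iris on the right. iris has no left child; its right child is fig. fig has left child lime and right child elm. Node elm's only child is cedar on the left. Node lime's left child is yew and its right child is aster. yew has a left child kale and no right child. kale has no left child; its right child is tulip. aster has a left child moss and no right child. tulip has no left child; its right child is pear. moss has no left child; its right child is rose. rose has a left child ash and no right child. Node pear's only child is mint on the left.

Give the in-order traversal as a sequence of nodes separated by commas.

In-order visits the left subtree, then the node, then the right subtree.
At bay: no left child.
Visit bay.
At bay: go right to iris.
  At iris: no left child.
  Visit iris.
  At iris: go right to fig.
    At fig: go left to lime.
      At lime: go left to yew.
        At yew: go left to kale.
          At kale: no left child.
          Visit kale.
          At kale: go right to tulip.
            At tulip: no left child.
            Visit tulip.
            At tulip: go right to pear.
              At pear: go left to mint.
                mint is a leaf — visit mint.
              Visit pear.
              At pear: no right child.
        Visit yew.
        At yew: no right child.
      Visit lime.
      At lime: go right to aster.
        At aster: go left to moss.
          At moss: no left child.
          Visit moss.
          At moss: go right to rose.
            At rose: go left to ash.
              ash is a leaf — visit ash.
            Visit rose.
            At rose: no right child.
        Visit aster.
        At aster: no right child.
    Visit fig.
    At fig: go right to elm.
      At elm: go left to cedar.
        cedar is a leaf — visit cedar.
      Visit elm.
      At elm: no right child.

bay, iris, kale, tulip, mint, pear, yew, lime, moss, ash, rose, aster, fig, cedar, elm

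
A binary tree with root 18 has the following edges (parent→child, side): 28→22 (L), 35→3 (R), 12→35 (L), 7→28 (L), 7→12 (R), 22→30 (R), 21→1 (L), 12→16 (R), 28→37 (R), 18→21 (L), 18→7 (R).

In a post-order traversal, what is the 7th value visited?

3

Post-order visits the left subtree, then the right subtree, then the node.
At 18: go left to 21.
  At 21: go left to 1.
    1 is a leaf — visit 1.
  At 21: no right child.
  Visit 21.
At 18: go right to 7.
  At 7: go left to 28.
    At 28: go left to 22.
      At 22: no left child.
      At 22: go right to 30.
        30 is a leaf — visit 30.
      Visit 22.
    At 28: go right to 37.
      37 is a leaf — visit 37.
    Visit 28.
  At 7: go right to 12.
    At 12: go left to 35.
      At 35: no left child.
      At 35: go right to 3.
        3 is a leaf — visit 3.
      Visit 35.
    At 12: go right to 16.
      16 is a leaf — visit 16.
    Visit 12.
  Visit 7.
Visit 18.
Full post-order sequence: 1, 21, 30, 22, 37, 28, 3, 35, 16, 12, 7, 18.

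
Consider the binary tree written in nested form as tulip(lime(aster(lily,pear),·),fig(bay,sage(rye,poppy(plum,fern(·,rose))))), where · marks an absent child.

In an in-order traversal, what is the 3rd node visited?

In-order visits the left subtree, then the node, then the right subtree.
At tulip: go left to lime.
  At lime: go left to aster.
    At aster: go left to lily.
      lily is a leaf — visit lily.
    Visit aster.
    At aster: go right to pear.
      pear is a leaf — visit pear.
  Visit lime.
  At lime: no right child.
Visit tulip.
At tulip: go right to fig.
  At fig: go left to bay.
    bay is a leaf — visit bay.
  Visit fig.
  At fig: go right to sage.
    At sage: go left to rye.
      rye is a leaf — visit rye.
    Visit sage.
    At sage: go right to poppy.
      At poppy: go left to plum.
        plum is a leaf — visit plum.
      Visit poppy.
      At poppy: go right to fern.
        At fern: no left child.
        Visit fern.
        At fern: go right to rose.
          rose is a leaf — visit rose.
Full in-order sequence: lily, aster, pear, lime, tulip, bay, fig, rye, sage, plum, poppy, fern, rose.

pear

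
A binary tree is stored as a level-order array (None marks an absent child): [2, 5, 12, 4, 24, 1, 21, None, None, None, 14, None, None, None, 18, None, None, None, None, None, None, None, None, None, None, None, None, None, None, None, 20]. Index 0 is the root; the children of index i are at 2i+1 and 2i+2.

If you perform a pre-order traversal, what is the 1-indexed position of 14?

5

Pre-order visits the node, then its left subtree, then its right subtree.
Visit 2.
At 2: go left to 5.
  Visit 5.
  At 5: go left to 4.
    4 is a leaf — visit 4.
  At 5: go right to 24.
    Visit 24.
    At 24: no left child.
    At 24: go right to 14.
      14 is a leaf — visit 14.
At 2: go right to 12.
  Visit 12.
  At 12: go left to 1.
    1 is a leaf — visit 1.
  At 12: go right to 21.
    Visit 21.
    At 21: no left child.
    At 21: go right to 18.
      Visit 18.
      At 18: no left child.
      At 18: go right to 20.
        20 is a leaf — visit 20.
Full pre-order sequence: 2, 5, 4, 24, 14, 12, 1, 21, 18, 20.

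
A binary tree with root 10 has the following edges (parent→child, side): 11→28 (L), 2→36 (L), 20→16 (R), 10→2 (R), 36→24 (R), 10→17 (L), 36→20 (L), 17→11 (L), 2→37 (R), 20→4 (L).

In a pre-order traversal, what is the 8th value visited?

4

Pre-order visits the node, then its left subtree, then its right subtree.
Visit 10.
At 10: go left to 17.
  Visit 17.
  At 17: go left to 11.
    Visit 11.
    At 11: go left to 28.
      28 is a leaf — visit 28.
    At 11: no right child.
  At 17: no right child.
At 10: go right to 2.
  Visit 2.
  At 2: go left to 36.
    Visit 36.
    At 36: go left to 20.
      Visit 20.
      At 20: go left to 4.
        4 is a leaf — visit 4.
      At 20: go right to 16.
        16 is a leaf — visit 16.
    At 36: go right to 24.
      24 is a leaf — visit 24.
  At 2: go right to 37.
    37 is a leaf — visit 37.
Full pre-order sequence: 10, 17, 11, 28, 2, 36, 20, 4, 16, 24, 37.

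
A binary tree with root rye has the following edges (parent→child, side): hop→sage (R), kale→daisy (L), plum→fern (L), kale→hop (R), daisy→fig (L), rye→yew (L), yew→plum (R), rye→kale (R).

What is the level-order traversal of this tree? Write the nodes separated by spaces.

Level-order visits nodes level by level from the root, left to right within each level.
Level 0: rye
Level 1: yew, kale
Level 2: plum, daisy, hop
Level 3: fern, fig, sage

rye yew kale plum daisy hop fern fig sage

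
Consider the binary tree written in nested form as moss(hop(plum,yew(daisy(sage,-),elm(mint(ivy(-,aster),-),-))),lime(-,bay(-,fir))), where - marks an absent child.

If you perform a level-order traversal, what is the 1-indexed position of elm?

Level-order visits nodes level by level from the root, left to right within each level.
Level 0: moss
Level 1: hop, lime
Level 2: plum, yew, bay
Level 3: daisy, elm, fir
Level 4: sage, mint
Level 5: ivy
Level 6: aster
Full level-order sequence: moss, hop, lime, plum, yew, bay, daisy, elm, fir, sage, mint, ivy, aster.

8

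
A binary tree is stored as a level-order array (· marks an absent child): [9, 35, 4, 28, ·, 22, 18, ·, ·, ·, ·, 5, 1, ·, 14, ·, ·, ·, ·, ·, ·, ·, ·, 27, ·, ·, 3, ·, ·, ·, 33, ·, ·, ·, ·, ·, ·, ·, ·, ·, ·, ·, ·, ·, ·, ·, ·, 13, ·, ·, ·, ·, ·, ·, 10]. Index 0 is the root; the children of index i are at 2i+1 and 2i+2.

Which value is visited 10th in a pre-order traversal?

Pre-order visits the node, then its left subtree, then its right subtree.
Visit 9.
At 9: go left to 35.
  Visit 35.
  At 35: go left to 28.
    28 is a leaf — visit 28.
  At 35: no right child.
At 9: go right to 4.
  Visit 4.
  At 4: go left to 22.
    Visit 22.
    At 22: go left to 5.
      Visit 5.
      At 5: go left to 27.
        Visit 27.
        At 27: go left to 13.
          13 is a leaf — visit 13.
        At 27: no right child.
      At 5: no right child.
    At 22: go right to 1.
      Visit 1.
      At 1: no left child.
      At 1: go right to 3.
        Visit 3.
        At 3: no left child.
        At 3: go right to 10.
          10 is a leaf — visit 10.
  At 4: go right to 18.
    Visit 18.
    At 18: no left child.
    At 18: go right to 14.
      Visit 14.
      At 14: no left child.
      At 14: go right to 33.
        33 is a leaf — visit 33.
Full pre-order sequence: 9, 35, 28, 4, 22, 5, 27, 13, 1, 3, 10, 18, 14, 33.

3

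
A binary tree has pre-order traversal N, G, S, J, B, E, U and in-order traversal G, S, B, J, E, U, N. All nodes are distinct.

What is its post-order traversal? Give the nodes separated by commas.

B, U, E, J, S, G, N

The first element of pre-order is the root; it splits in-order into left and right subtrees.
Root N: left subtree has 6 nodes {G, S, B, J, E, U}, right has 0 { }.
  Root G: left subtree has 0 nodes { }, right has 5 {S, B, J, E, U}.
    Root S: left subtree has 0 nodes { }, right has 4 {B, J, E, U}.
      Root J: left subtree has 1 node {B}, right has 2 {E, U}.
        Root E: left subtree has 0 nodes { }, right has 1 {U}.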